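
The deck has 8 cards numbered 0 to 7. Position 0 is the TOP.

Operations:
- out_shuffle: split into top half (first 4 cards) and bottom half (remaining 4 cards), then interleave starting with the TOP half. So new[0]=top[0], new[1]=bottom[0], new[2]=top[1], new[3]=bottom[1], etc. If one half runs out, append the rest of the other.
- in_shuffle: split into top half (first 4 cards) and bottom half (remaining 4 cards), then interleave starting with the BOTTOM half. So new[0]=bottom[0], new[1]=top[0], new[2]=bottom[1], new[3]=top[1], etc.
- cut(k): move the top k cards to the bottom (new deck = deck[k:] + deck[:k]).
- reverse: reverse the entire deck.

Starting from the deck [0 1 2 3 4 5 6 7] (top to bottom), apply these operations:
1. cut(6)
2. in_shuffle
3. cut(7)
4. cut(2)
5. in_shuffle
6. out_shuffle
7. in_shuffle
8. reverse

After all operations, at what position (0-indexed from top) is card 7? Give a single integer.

Answer: 0

Derivation:
After op 1 (cut(6)): [6 7 0 1 2 3 4 5]
After op 2 (in_shuffle): [2 6 3 7 4 0 5 1]
After op 3 (cut(7)): [1 2 6 3 7 4 0 5]
After op 4 (cut(2)): [6 3 7 4 0 5 1 2]
After op 5 (in_shuffle): [0 6 5 3 1 7 2 4]
After op 6 (out_shuffle): [0 1 6 7 5 2 3 4]
After op 7 (in_shuffle): [5 0 2 1 3 6 4 7]
After op 8 (reverse): [7 4 6 3 1 2 0 5]
Card 7 is at position 0.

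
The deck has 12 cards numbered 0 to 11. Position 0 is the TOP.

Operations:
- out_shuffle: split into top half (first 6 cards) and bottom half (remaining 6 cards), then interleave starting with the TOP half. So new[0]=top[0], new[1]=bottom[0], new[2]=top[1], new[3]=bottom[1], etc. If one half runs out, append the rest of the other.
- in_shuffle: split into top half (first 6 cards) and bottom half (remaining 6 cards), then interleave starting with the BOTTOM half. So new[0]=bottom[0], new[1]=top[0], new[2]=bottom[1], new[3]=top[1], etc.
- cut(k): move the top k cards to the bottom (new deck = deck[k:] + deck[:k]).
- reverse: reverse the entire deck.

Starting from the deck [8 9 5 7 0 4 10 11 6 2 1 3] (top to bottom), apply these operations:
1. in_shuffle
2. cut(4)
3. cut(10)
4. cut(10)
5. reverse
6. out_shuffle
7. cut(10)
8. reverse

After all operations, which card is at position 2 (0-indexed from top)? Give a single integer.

After op 1 (in_shuffle): [10 8 11 9 6 5 2 7 1 0 3 4]
After op 2 (cut(4)): [6 5 2 7 1 0 3 4 10 8 11 9]
After op 3 (cut(10)): [11 9 6 5 2 7 1 0 3 4 10 8]
After op 4 (cut(10)): [10 8 11 9 6 5 2 7 1 0 3 4]
After op 5 (reverse): [4 3 0 1 7 2 5 6 9 11 8 10]
After op 6 (out_shuffle): [4 5 3 6 0 9 1 11 7 8 2 10]
After op 7 (cut(10)): [2 10 4 5 3 6 0 9 1 11 7 8]
After op 8 (reverse): [8 7 11 1 9 0 6 3 5 4 10 2]
Position 2: card 11.

Answer: 11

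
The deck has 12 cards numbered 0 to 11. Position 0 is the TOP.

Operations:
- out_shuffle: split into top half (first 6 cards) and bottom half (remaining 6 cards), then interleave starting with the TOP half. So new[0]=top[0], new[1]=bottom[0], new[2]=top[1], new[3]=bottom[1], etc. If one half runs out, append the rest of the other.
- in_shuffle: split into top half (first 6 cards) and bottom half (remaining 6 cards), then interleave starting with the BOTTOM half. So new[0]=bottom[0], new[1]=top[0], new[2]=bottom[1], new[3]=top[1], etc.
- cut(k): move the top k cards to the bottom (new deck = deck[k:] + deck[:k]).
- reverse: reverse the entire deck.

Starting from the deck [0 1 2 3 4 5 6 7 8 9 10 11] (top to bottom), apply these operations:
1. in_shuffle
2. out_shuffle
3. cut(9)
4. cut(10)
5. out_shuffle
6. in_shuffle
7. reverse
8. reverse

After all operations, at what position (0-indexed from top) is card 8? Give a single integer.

Answer: 5

Derivation:
After op 1 (in_shuffle): [6 0 7 1 8 2 9 3 10 4 11 5]
After op 2 (out_shuffle): [6 9 0 3 7 10 1 4 8 11 2 5]
After op 3 (cut(9)): [11 2 5 6 9 0 3 7 10 1 4 8]
After op 4 (cut(10)): [4 8 11 2 5 6 9 0 3 7 10 1]
After op 5 (out_shuffle): [4 9 8 0 11 3 2 7 5 10 6 1]
After op 6 (in_shuffle): [2 4 7 9 5 8 10 0 6 11 1 3]
After op 7 (reverse): [3 1 11 6 0 10 8 5 9 7 4 2]
After op 8 (reverse): [2 4 7 9 5 8 10 0 6 11 1 3]
Card 8 is at position 5.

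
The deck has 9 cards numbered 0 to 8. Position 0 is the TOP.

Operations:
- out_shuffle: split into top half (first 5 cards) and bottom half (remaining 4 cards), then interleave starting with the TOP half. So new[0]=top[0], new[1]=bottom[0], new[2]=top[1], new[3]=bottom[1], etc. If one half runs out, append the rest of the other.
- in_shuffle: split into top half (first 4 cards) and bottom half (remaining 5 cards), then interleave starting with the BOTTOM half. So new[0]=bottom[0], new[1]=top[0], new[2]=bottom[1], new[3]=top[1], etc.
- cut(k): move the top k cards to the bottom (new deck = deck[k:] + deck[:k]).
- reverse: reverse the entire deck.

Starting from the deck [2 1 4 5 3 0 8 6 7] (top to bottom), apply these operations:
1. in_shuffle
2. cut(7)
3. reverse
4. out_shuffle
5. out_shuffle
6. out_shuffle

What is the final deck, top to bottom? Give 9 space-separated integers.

After op 1 (in_shuffle): [3 2 0 1 8 4 6 5 7]
After op 2 (cut(7)): [5 7 3 2 0 1 8 4 6]
After op 3 (reverse): [6 4 8 1 0 2 3 7 5]
After op 4 (out_shuffle): [6 2 4 3 8 7 1 5 0]
After op 5 (out_shuffle): [6 7 2 1 4 5 3 0 8]
After op 6 (out_shuffle): [6 5 7 3 2 0 1 8 4]

Answer: 6 5 7 3 2 0 1 8 4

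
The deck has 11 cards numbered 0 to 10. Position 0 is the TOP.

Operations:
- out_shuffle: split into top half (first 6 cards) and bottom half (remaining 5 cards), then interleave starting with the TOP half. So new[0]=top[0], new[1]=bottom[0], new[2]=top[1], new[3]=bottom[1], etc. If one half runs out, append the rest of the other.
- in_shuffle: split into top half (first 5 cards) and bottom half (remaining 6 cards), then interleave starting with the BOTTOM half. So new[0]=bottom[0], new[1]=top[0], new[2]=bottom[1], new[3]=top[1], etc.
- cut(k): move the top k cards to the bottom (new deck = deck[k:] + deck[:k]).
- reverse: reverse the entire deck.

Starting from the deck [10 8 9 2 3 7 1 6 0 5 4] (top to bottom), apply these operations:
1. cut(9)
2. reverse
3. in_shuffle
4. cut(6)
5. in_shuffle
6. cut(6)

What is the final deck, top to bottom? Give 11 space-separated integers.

After op 1 (cut(9)): [5 4 10 8 9 2 3 7 1 6 0]
After op 2 (reverse): [0 6 1 7 3 2 9 8 10 4 5]
After op 3 (in_shuffle): [2 0 9 6 8 1 10 7 4 3 5]
After op 4 (cut(6)): [10 7 4 3 5 2 0 9 6 8 1]
After op 5 (in_shuffle): [2 10 0 7 9 4 6 3 8 5 1]
After op 6 (cut(6)): [6 3 8 5 1 2 10 0 7 9 4]

Answer: 6 3 8 5 1 2 10 0 7 9 4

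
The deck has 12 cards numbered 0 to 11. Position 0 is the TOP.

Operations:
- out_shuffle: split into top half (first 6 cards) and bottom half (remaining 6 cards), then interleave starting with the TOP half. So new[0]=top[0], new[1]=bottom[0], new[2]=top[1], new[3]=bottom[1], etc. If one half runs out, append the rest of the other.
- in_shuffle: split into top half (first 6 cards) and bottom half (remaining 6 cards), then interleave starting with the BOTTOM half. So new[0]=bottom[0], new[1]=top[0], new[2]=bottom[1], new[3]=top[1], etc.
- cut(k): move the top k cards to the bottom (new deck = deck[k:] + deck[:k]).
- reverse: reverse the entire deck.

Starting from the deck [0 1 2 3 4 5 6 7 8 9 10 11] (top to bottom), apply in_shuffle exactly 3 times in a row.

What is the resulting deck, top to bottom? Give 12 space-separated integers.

Answer: 4 9 1 6 11 3 8 0 5 10 2 7

Derivation:
After op 1 (in_shuffle): [6 0 7 1 8 2 9 3 10 4 11 5]
After op 2 (in_shuffle): [9 6 3 0 10 7 4 1 11 8 5 2]
After op 3 (in_shuffle): [4 9 1 6 11 3 8 0 5 10 2 7]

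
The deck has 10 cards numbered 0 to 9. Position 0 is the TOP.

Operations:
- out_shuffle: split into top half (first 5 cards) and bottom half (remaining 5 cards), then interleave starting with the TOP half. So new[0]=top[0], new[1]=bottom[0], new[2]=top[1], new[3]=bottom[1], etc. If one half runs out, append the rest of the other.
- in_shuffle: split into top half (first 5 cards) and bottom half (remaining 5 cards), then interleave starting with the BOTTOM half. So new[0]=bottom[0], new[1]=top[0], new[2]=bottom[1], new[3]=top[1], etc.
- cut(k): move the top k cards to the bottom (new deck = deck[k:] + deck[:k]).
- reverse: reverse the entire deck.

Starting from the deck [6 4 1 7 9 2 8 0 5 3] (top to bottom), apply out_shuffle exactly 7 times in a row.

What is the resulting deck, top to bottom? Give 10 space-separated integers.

Answer: 6 2 4 8 1 0 7 5 9 3

Derivation:
After op 1 (out_shuffle): [6 2 4 8 1 0 7 5 9 3]
After op 2 (out_shuffle): [6 0 2 7 4 5 8 9 1 3]
After op 3 (out_shuffle): [6 5 0 8 2 9 7 1 4 3]
After op 4 (out_shuffle): [6 9 5 7 0 1 8 4 2 3]
After op 5 (out_shuffle): [6 1 9 8 5 4 7 2 0 3]
After op 6 (out_shuffle): [6 4 1 7 9 2 8 0 5 3]
After op 7 (out_shuffle): [6 2 4 8 1 0 7 5 9 3]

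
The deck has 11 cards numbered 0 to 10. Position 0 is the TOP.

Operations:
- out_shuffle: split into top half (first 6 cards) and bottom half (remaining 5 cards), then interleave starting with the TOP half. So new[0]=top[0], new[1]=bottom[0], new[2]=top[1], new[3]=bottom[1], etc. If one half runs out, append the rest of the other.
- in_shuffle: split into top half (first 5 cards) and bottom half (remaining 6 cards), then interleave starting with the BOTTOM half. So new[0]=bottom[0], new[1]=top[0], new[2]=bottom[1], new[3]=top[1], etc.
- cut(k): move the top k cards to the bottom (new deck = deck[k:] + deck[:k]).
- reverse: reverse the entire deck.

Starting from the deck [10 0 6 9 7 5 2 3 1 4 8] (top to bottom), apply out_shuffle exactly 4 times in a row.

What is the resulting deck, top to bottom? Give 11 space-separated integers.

After op 1 (out_shuffle): [10 2 0 3 6 1 9 4 7 8 5]
After op 2 (out_shuffle): [10 9 2 4 0 7 3 8 6 5 1]
After op 3 (out_shuffle): [10 3 9 8 2 6 4 5 0 1 7]
After op 4 (out_shuffle): [10 4 3 5 9 0 8 1 2 7 6]

Answer: 10 4 3 5 9 0 8 1 2 7 6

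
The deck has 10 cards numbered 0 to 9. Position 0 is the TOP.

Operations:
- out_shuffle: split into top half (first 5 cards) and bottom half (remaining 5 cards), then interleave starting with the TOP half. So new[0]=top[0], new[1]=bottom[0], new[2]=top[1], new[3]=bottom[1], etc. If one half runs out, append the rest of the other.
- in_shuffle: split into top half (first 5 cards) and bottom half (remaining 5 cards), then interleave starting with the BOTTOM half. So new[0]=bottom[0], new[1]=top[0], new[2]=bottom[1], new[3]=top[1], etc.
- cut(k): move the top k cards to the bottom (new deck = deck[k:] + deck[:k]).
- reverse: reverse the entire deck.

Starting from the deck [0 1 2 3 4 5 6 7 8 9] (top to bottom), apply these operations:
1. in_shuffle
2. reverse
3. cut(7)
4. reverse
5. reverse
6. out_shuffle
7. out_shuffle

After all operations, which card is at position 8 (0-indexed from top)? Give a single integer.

Answer: 5

Derivation:
After op 1 (in_shuffle): [5 0 6 1 7 2 8 3 9 4]
After op 2 (reverse): [4 9 3 8 2 7 1 6 0 5]
After op 3 (cut(7)): [6 0 5 4 9 3 8 2 7 1]
After op 4 (reverse): [1 7 2 8 3 9 4 5 0 6]
After op 5 (reverse): [6 0 5 4 9 3 8 2 7 1]
After op 6 (out_shuffle): [6 3 0 8 5 2 4 7 9 1]
After op 7 (out_shuffle): [6 2 3 4 0 7 8 9 5 1]
Position 8: card 5.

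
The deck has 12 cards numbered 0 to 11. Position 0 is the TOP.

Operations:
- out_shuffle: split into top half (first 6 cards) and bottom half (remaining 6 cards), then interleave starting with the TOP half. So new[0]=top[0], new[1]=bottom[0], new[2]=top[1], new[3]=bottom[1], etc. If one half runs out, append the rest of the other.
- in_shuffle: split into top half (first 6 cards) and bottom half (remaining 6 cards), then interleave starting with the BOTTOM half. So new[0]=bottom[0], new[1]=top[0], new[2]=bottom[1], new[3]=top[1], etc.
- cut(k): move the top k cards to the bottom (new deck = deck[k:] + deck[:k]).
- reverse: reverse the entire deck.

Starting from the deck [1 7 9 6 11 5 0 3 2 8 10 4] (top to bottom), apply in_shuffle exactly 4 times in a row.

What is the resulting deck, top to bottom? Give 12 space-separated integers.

After op 1 (in_shuffle): [0 1 3 7 2 9 8 6 10 11 4 5]
After op 2 (in_shuffle): [8 0 6 1 10 3 11 7 4 2 5 9]
After op 3 (in_shuffle): [11 8 7 0 4 6 2 1 5 10 9 3]
After op 4 (in_shuffle): [2 11 1 8 5 7 10 0 9 4 3 6]

Answer: 2 11 1 8 5 7 10 0 9 4 3 6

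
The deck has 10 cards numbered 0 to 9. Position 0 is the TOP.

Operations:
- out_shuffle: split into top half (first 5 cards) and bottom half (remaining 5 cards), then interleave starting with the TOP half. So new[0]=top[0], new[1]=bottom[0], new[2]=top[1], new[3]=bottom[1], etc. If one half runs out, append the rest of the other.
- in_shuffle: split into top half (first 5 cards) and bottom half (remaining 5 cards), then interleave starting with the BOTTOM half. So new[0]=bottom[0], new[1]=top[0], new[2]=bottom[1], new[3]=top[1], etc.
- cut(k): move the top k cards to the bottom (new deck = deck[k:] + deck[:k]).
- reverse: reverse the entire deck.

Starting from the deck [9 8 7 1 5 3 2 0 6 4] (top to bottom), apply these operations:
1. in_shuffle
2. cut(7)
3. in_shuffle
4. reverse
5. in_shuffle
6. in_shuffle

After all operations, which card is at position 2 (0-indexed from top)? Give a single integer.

After op 1 (in_shuffle): [3 9 2 8 0 7 6 1 4 5]
After op 2 (cut(7)): [1 4 5 3 9 2 8 0 7 6]
After op 3 (in_shuffle): [2 1 8 4 0 5 7 3 6 9]
After op 4 (reverse): [9 6 3 7 5 0 4 8 1 2]
After op 5 (in_shuffle): [0 9 4 6 8 3 1 7 2 5]
After op 6 (in_shuffle): [3 0 1 9 7 4 2 6 5 8]
Position 2: card 1.

Answer: 1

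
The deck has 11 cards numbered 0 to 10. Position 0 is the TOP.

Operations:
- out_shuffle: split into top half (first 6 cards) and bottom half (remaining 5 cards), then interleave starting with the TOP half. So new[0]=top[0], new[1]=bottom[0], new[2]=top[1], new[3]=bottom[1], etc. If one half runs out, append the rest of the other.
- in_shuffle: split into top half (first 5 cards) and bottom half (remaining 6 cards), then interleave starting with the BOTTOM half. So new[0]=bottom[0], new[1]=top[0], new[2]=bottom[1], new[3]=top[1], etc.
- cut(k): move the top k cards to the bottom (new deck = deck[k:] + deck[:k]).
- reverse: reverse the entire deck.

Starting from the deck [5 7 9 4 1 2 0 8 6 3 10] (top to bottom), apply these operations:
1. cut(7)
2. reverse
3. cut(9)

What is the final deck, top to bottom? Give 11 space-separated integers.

Answer: 6 8 0 2 1 4 9 7 5 10 3

Derivation:
After op 1 (cut(7)): [8 6 3 10 5 7 9 4 1 2 0]
After op 2 (reverse): [0 2 1 4 9 7 5 10 3 6 8]
After op 3 (cut(9)): [6 8 0 2 1 4 9 7 5 10 3]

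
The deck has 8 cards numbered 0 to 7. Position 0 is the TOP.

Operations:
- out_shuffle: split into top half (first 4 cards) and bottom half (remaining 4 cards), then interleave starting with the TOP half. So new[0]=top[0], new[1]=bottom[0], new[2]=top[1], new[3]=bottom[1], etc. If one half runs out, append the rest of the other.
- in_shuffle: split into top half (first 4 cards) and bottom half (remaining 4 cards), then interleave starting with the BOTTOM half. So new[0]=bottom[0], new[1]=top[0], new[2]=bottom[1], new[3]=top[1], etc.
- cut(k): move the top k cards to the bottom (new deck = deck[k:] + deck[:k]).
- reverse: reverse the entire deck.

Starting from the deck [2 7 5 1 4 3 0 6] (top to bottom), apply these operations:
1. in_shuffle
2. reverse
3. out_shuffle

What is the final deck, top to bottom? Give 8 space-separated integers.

Answer: 1 7 6 3 5 2 0 4

Derivation:
After op 1 (in_shuffle): [4 2 3 7 0 5 6 1]
After op 2 (reverse): [1 6 5 0 7 3 2 4]
After op 3 (out_shuffle): [1 7 6 3 5 2 0 4]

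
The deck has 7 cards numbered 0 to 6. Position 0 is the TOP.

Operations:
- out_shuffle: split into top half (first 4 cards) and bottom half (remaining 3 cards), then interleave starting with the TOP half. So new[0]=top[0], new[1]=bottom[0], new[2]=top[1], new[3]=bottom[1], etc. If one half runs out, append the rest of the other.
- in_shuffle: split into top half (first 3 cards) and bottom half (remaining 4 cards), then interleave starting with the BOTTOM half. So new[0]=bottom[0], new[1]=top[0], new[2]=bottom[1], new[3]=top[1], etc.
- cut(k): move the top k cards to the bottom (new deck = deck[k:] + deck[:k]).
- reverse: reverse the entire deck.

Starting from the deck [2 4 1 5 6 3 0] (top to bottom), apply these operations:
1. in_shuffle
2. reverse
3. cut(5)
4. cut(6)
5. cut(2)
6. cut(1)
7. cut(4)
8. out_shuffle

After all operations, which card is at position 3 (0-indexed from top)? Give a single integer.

After op 1 (in_shuffle): [5 2 6 4 3 1 0]
After op 2 (reverse): [0 1 3 4 6 2 5]
After op 3 (cut(5)): [2 5 0 1 3 4 6]
After op 4 (cut(6)): [6 2 5 0 1 3 4]
After op 5 (cut(2)): [5 0 1 3 4 6 2]
After op 6 (cut(1)): [0 1 3 4 6 2 5]
After op 7 (cut(4)): [6 2 5 0 1 3 4]
After op 8 (out_shuffle): [6 1 2 3 5 4 0]
Position 3: card 3.

Answer: 3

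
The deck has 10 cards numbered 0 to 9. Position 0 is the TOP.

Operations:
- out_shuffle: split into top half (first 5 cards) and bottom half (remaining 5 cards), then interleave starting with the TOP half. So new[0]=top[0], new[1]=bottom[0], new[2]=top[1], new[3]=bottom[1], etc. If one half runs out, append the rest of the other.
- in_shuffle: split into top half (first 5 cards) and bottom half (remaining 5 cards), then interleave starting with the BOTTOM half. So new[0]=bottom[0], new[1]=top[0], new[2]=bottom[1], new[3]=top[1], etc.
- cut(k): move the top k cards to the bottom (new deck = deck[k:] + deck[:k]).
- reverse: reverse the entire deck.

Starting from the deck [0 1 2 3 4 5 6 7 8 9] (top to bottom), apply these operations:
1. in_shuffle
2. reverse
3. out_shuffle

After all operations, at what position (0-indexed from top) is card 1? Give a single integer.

After op 1 (in_shuffle): [5 0 6 1 7 2 8 3 9 4]
After op 2 (reverse): [4 9 3 8 2 7 1 6 0 5]
After op 3 (out_shuffle): [4 7 9 1 3 6 8 0 2 5]
Card 1 is at position 3.

Answer: 3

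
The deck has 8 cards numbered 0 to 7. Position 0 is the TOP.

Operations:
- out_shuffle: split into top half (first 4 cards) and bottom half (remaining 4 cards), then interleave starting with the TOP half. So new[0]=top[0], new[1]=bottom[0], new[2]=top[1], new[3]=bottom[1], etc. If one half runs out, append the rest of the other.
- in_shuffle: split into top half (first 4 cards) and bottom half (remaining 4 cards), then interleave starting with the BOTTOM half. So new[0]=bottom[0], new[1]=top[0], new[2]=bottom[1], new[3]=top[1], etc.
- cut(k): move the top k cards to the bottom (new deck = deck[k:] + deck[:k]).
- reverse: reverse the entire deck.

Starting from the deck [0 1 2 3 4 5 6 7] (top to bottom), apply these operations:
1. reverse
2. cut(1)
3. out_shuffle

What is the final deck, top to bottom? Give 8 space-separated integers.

After op 1 (reverse): [7 6 5 4 3 2 1 0]
After op 2 (cut(1)): [6 5 4 3 2 1 0 7]
After op 3 (out_shuffle): [6 2 5 1 4 0 3 7]

Answer: 6 2 5 1 4 0 3 7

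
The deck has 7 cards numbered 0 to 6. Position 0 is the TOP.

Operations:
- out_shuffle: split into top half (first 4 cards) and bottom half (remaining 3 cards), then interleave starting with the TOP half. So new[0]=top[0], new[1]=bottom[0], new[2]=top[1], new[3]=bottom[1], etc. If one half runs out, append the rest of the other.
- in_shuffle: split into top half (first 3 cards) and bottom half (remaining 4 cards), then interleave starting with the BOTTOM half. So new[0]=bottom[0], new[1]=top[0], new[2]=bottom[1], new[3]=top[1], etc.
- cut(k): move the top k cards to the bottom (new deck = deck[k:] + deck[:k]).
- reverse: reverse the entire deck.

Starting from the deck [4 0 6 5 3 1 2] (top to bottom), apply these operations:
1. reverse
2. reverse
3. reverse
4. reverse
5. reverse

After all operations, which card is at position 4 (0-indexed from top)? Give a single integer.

After op 1 (reverse): [2 1 3 5 6 0 4]
After op 2 (reverse): [4 0 6 5 3 1 2]
After op 3 (reverse): [2 1 3 5 6 0 4]
After op 4 (reverse): [4 0 6 5 3 1 2]
After op 5 (reverse): [2 1 3 5 6 0 4]
Position 4: card 6.

Answer: 6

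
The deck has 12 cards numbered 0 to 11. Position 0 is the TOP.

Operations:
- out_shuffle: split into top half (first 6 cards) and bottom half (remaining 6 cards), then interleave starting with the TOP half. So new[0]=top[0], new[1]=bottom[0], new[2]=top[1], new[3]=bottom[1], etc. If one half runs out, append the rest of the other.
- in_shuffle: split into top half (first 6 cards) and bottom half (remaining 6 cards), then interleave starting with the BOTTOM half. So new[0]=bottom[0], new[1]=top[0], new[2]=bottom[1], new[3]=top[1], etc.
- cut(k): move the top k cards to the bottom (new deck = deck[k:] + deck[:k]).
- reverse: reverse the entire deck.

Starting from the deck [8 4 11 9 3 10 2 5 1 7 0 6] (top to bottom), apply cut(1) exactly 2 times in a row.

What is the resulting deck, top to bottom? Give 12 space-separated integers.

After op 1 (cut(1)): [4 11 9 3 10 2 5 1 7 0 6 8]
After op 2 (cut(1)): [11 9 3 10 2 5 1 7 0 6 8 4]

Answer: 11 9 3 10 2 5 1 7 0 6 8 4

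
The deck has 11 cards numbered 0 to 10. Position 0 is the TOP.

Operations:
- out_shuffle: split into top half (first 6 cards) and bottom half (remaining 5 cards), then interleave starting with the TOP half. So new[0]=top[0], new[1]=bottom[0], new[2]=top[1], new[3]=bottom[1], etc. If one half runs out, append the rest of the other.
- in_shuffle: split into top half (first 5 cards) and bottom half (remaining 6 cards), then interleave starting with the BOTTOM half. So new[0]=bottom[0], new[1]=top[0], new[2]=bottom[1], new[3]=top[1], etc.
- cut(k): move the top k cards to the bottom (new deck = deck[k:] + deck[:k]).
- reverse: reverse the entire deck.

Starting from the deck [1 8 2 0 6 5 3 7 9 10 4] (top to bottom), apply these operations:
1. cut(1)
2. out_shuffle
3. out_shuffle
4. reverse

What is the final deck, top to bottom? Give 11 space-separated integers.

After op 1 (cut(1)): [8 2 0 6 5 3 7 9 10 4 1]
After op 2 (out_shuffle): [8 7 2 9 0 10 6 4 5 1 3]
After op 3 (out_shuffle): [8 6 7 4 2 5 9 1 0 3 10]
After op 4 (reverse): [10 3 0 1 9 5 2 4 7 6 8]

Answer: 10 3 0 1 9 5 2 4 7 6 8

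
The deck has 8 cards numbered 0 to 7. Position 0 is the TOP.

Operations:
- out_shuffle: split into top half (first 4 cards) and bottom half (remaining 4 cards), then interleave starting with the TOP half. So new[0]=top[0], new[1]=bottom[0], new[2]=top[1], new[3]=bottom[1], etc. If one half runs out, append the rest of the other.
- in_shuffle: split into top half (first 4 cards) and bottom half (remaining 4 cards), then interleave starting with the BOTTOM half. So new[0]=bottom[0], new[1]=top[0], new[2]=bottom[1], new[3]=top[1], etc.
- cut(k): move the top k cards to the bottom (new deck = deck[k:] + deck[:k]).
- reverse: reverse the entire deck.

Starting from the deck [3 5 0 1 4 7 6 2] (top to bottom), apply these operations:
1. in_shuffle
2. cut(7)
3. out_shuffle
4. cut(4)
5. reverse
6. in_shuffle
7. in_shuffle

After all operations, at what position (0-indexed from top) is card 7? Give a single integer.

After op 1 (in_shuffle): [4 3 7 5 6 0 2 1]
After op 2 (cut(7)): [1 4 3 7 5 6 0 2]
After op 3 (out_shuffle): [1 5 4 6 3 0 7 2]
After op 4 (cut(4)): [3 0 7 2 1 5 4 6]
After op 5 (reverse): [6 4 5 1 2 7 0 3]
After op 6 (in_shuffle): [2 6 7 4 0 5 3 1]
After op 7 (in_shuffle): [0 2 5 6 3 7 1 4]
Card 7 is at position 5.

Answer: 5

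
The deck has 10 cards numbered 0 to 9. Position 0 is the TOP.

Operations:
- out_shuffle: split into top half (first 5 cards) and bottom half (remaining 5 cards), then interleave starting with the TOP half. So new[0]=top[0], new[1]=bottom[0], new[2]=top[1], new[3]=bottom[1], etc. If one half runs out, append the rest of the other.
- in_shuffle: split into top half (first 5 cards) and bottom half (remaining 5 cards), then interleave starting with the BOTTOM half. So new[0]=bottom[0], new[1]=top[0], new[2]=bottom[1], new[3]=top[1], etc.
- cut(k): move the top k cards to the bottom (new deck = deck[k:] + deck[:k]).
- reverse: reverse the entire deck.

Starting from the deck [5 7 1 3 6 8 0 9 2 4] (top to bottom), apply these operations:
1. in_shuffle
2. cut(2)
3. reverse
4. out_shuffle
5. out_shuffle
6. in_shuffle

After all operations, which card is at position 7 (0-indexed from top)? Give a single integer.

After op 1 (in_shuffle): [8 5 0 7 9 1 2 3 4 6]
After op 2 (cut(2)): [0 7 9 1 2 3 4 6 8 5]
After op 3 (reverse): [5 8 6 4 3 2 1 9 7 0]
After op 4 (out_shuffle): [5 2 8 1 6 9 4 7 3 0]
After op 5 (out_shuffle): [5 9 2 4 8 7 1 3 6 0]
After op 6 (in_shuffle): [7 5 1 9 3 2 6 4 0 8]
Position 7: card 4.

Answer: 4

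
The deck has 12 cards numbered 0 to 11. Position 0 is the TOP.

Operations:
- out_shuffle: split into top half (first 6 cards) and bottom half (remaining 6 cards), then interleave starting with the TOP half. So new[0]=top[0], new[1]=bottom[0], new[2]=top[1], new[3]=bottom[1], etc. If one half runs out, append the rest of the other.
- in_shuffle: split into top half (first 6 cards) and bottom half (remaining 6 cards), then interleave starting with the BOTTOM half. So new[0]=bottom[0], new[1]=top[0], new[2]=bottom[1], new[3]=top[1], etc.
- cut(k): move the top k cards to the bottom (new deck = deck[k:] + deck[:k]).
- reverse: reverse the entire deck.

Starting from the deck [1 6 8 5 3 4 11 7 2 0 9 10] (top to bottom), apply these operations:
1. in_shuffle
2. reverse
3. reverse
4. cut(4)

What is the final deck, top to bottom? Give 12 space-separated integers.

Answer: 2 8 0 5 9 3 10 4 11 1 7 6

Derivation:
After op 1 (in_shuffle): [11 1 7 6 2 8 0 5 9 3 10 4]
After op 2 (reverse): [4 10 3 9 5 0 8 2 6 7 1 11]
After op 3 (reverse): [11 1 7 6 2 8 0 5 9 3 10 4]
After op 4 (cut(4)): [2 8 0 5 9 3 10 4 11 1 7 6]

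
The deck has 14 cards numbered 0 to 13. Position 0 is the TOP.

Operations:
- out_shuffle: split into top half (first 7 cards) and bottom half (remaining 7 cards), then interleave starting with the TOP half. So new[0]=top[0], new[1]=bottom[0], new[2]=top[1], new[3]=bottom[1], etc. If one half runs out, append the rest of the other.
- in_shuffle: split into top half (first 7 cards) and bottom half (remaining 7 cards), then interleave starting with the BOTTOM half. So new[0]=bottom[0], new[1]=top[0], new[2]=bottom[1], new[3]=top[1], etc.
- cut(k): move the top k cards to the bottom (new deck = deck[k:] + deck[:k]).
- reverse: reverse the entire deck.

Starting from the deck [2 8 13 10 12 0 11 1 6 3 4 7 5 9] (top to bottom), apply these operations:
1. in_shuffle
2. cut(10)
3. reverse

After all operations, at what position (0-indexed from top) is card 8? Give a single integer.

Answer: 6

Derivation:
After op 1 (in_shuffle): [1 2 6 8 3 13 4 10 7 12 5 0 9 11]
After op 2 (cut(10)): [5 0 9 11 1 2 6 8 3 13 4 10 7 12]
After op 3 (reverse): [12 7 10 4 13 3 8 6 2 1 11 9 0 5]
Card 8 is at position 6.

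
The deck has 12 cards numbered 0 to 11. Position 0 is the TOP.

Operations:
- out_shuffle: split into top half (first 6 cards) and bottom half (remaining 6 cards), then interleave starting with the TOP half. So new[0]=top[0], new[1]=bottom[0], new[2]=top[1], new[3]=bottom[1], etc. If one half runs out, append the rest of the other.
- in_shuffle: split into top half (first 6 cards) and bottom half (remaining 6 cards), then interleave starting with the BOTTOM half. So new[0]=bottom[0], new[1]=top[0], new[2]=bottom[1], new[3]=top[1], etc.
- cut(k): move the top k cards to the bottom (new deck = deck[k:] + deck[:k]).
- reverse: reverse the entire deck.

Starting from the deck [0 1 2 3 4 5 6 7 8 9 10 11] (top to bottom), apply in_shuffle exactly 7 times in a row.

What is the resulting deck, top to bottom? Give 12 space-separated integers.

Answer: 5 11 4 10 3 9 2 8 1 7 0 6

Derivation:
After op 1 (in_shuffle): [6 0 7 1 8 2 9 3 10 4 11 5]
After op 2 (in_shuffle): [9 6 3 0 10 7 4 1 11 8 5 2]
After op 3 (in_shuffle): [4 9 1 6 11 3 8 0 5 10 2 7]
After op 4 (in_shuffle): [8 4 0 9 5 1 10 6 2 11 7 3]
After op 5 (in_shuffle): [10 8 6 4 2 0 11 9 7 5 3 1]
After op 6 (in_shuffle): [11 10 9 8 7 6 5 4 3 2 1 0]
After op 7 (in_shuffle): [5 11 4 10 3 9 2 8 1 7 0 6]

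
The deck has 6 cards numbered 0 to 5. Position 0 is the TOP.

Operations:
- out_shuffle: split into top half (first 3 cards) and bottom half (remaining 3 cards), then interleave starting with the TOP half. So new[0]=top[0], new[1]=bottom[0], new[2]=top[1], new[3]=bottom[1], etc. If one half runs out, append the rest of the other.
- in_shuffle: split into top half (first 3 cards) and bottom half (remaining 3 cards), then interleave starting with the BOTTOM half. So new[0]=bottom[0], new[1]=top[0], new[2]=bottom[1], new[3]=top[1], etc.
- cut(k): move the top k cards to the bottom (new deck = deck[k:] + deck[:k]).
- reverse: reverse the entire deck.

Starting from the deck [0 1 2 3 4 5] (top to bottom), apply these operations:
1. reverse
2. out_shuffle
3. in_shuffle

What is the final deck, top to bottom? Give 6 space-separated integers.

Answer: 1 5 3 2 0 4

Derivation:
After op 1 (reverse): [5 4 3 2 1 0]
After op 2 (out_shuffle): [5 2 4 1 3 0]
After op 3 (in_shuffle): [1 5 3 2 0 4]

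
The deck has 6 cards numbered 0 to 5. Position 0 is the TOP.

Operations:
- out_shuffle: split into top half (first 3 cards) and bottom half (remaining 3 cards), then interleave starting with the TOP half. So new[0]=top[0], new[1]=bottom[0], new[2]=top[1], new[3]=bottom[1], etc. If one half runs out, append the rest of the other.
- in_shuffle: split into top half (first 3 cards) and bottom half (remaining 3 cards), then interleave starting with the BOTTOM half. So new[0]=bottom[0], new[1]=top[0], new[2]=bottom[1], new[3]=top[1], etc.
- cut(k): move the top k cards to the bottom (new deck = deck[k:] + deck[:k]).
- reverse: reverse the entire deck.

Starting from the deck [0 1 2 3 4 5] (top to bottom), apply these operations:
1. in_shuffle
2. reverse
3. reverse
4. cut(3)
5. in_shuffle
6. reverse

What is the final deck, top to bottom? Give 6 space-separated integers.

Answer: 2 4 5 0 1 3

Derivation:
After op 1 (in_shuffle): [3 0 4 1 5 2]
After op 2 (reverse): [2 5 1 4 0 3]
After op 3 (reverse): [3 0 4 1 5 2]
After op 4 (cut(3)): [1 5 2 3 0 4]
After op 5 (in_shuffle): [3 1 0 5 4 2]
After op 6 (reverse): [2 4 5 0 1 3]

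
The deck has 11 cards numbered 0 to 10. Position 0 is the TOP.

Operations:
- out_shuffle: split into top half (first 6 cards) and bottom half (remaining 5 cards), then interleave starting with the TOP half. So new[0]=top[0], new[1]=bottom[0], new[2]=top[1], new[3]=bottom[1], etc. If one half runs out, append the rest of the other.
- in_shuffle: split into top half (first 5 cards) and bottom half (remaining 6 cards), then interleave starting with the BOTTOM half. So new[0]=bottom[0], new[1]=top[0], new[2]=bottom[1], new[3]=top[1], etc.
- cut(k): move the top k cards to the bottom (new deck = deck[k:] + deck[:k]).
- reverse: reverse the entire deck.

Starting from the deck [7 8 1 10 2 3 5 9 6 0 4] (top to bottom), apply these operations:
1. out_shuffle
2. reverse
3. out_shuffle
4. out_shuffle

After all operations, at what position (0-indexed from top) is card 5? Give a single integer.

Answer: 3

Derivation:
After op 1 (out_shuffle): [7 5 8 9 1 6 10 0 2 4 3]
After op 2 (reverse): [3 4 2 0 10 6 1 9 8 5 7]
After op 3 (out_shuffle): [3 1 4 9 2 8 0 5 10 7 6]
After op 4 (out_shuffle): [3 0 1 5 4 10 9 7 2 6 8]
Card 5 is at position 3.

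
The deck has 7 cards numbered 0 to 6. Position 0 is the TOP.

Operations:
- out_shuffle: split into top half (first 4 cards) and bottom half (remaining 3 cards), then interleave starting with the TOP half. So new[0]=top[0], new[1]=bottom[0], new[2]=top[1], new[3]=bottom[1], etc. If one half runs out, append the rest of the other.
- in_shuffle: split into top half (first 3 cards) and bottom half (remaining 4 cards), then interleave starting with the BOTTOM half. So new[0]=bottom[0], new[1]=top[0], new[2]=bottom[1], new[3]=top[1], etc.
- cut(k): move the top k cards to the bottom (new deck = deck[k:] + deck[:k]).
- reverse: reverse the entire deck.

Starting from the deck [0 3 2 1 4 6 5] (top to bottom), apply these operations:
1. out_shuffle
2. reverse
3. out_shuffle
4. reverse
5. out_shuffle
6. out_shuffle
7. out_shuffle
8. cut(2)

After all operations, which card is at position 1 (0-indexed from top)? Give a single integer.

After op 1 (out_shuffle): [0 4 3 6 2 5 1]
After op 2 (reverse): [1 5 2 6 3 4 0]
After op 3 (out_shuffle): [1 3 5 4 2 0 6]
After op 4 (reverse): [6 0 2 4 5 3 1]
After op 5 (out_shuffle): [6 5 0 3 2 1 4]
After op 6 (out_shuffle): [6 2 5 1 0 4 3]
After op 7 (out_shuffle): [6 0 2 4 5 3 1]
After op 8 (cut(2)): [2 4 5 3 1 6 0]
Position 1: card 4.

Answer: 4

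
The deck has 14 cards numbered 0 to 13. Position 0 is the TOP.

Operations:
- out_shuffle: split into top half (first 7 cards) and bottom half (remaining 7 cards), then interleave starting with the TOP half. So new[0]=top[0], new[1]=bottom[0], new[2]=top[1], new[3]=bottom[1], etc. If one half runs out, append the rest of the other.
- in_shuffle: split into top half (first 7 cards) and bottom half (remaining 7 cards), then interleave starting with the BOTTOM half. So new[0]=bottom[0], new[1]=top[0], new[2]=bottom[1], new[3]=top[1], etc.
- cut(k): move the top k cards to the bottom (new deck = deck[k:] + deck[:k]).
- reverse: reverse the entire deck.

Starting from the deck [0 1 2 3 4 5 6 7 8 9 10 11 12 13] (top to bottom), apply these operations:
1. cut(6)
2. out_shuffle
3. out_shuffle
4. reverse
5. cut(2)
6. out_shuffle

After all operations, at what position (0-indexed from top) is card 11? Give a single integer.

After op 1 (cut(6)): [6 7 8 9 10 11 12 13 0 1 2 3 4 5]
After op 2 (out_shuffle): [6 13 7 0 8 1 9 2 10 3 11 4 12 5]
After op 3 (out_shuffle): [6 2 13 10 7 3 0 11 8 4 1 12 9 5]
After op 4 (reverse): [5 9 12 1 4 8 11 0 3 7 10 13 2 6]
After op 5 (cut(2)): [12 1 4 8 11 0 3 7 10 13 2 6 5 9]
After op 6 (out_shuffle): [12 7 1 10 4 13 8 2 11 6 0 5 3 9]
Card 11 is at position 8.

Answer: 8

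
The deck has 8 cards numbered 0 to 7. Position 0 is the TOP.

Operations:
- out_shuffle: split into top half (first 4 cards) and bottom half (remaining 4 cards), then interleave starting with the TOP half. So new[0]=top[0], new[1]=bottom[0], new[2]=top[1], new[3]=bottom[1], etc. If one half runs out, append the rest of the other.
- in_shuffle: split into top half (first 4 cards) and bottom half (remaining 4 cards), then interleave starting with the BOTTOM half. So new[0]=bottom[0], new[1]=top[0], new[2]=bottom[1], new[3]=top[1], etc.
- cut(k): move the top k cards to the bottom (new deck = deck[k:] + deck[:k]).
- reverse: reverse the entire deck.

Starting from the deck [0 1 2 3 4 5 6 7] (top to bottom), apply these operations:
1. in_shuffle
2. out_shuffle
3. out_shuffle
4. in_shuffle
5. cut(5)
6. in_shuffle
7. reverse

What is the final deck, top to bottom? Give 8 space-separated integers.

Answer: 0 2 7 5 3 1 6 4

Derivation:
After op 1 (in_shuffle): [4 0 5 1 6 2 7 3]
After op 2 (out_shuffle): [4 6 0 2 5 7 1 3]
After op 3 (out_shuffle): [4 5 6 7 0 1 2 3]
After op 4 (in_shuffle): [0 4 1 5 2 6 3 7]
After op 5 (cut(5)): [6 3 7 0 4 1 5 2]
After op 6 (in_shuffle): [4 6 1 3 5 7 2 0]
After op 7 (reverse): [0 2 7 5 3 1 6 4]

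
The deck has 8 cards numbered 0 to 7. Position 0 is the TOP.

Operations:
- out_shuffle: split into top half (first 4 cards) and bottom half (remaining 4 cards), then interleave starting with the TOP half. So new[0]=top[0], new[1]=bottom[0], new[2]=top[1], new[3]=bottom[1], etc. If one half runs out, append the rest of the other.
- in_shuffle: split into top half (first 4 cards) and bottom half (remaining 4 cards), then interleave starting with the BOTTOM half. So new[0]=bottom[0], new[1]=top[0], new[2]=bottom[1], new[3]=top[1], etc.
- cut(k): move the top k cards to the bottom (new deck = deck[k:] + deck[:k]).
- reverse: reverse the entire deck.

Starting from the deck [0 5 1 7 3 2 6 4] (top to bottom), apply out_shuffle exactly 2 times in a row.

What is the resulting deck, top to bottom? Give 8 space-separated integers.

After op 1 (out_shuffle): [0 3 5 2 1 6 7 4]
After op 2 (out_shuffle): [0 1 3 6 5 7 2 4]

Answer: 0 1 3 6 5 7 2 4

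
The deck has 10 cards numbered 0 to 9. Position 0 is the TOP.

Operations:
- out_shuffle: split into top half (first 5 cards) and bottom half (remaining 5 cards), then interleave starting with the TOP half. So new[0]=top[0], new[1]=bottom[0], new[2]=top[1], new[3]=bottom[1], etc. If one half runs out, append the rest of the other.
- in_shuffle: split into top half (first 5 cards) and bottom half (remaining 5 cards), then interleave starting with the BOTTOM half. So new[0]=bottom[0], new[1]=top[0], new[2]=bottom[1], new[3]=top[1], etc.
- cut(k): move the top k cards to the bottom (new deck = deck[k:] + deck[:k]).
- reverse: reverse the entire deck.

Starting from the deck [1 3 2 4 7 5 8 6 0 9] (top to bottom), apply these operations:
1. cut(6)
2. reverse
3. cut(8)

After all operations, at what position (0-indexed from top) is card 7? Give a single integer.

Answer: 3

Derivation:
After op 1 (cut(6)): [8 6 0 9 1 3 2 4 7 5]
After op 2 (reverse): [5 7 4 2 3 1 9 0 6 8]
After op 3 (cut(8)): [6 8 5 7 4 2 3 1 9 0]
Card 7 is at position 3.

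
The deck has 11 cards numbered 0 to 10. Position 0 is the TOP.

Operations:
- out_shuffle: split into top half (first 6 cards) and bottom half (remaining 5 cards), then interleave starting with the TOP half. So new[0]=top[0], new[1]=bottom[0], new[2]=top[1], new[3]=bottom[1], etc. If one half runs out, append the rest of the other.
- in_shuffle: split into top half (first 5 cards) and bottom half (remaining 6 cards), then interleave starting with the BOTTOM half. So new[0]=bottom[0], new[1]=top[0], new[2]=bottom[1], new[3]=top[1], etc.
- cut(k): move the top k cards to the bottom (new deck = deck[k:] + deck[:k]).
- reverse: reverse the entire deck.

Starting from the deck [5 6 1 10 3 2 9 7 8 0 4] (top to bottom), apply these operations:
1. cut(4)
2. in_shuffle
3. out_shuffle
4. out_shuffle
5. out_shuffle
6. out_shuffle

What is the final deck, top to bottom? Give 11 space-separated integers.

After op 1 (cut(4)): [3 2 9 7 8 0 4 5 6 1 10]
After op 2 (in_shuffle): [0 3 4 2 5 9 6 7 1 8 10]
After op 3 (out_shuffle): [0 6 3 7 4 1 2 8 5 10 9]
After op 4 (out_shuffle): [0 2 6 8 3 5 7 10 4 9 1]
After op 5 (out_shuffle): [0 7 2 10 6 4 8 9 3 1 5]
After op 6 (out_shuffle): [0 8 7 9 2 3 10 1 6 5 4]

Answer: 0 8 7 9 2 3 10 1 6 5 4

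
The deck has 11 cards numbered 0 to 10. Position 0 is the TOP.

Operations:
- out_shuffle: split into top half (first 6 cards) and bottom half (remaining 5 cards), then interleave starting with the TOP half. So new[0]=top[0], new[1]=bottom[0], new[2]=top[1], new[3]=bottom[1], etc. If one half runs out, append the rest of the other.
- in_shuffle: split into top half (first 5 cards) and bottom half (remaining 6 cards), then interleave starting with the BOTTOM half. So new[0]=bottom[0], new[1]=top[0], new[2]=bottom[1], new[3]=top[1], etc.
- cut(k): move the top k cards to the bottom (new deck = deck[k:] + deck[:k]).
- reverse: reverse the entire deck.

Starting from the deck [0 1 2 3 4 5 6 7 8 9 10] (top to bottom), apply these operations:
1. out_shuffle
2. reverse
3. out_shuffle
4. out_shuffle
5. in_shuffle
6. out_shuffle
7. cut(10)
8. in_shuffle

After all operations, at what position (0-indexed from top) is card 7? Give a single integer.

Answer: 0

Derivation:
After op 1 (out_shuffle): [0 6 1 7 2 8 3 9 4 10 5]
After op 2 (reverse): [5 10 4 9 3 8 2 7 1 6 0]
After op 3 (out_shuffle): [5 2 10 7 4 1 9 6 3 0 8]
After op 4 (out_shuffle): [5 9 2 6 10 3 7 0 4 8 1]
After op 5 (in_shuffle): [3 5 7 9 0 2 4 6 8 10 1]
After op 6 (out_shuffle): [3 4 5 6 7 8 9 10 0 1 2]
After op 7 (cut(10)): [2 3 4 5 6 7 8 9 10 0 1]
After op 8 (in_shuffle): [7 2 8 3 9 4 10 5 0 6 1]
Card 7 is at position 0.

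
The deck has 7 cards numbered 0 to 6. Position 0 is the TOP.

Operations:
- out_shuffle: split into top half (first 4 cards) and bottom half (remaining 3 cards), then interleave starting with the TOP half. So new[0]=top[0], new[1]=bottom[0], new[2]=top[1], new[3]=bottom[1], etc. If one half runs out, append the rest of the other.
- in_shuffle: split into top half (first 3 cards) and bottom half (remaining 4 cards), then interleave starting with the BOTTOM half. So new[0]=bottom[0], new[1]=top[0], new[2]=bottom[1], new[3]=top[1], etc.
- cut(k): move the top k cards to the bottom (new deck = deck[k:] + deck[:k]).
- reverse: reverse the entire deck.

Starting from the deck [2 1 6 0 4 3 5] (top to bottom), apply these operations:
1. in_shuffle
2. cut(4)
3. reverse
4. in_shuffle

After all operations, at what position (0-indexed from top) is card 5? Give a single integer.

After op 1 (in_shuffle): [0 2 4 1 3 6 5]
After op 2 (cut(4)): [3 6 5 0 2 4 1]
After op 3 (reverse): [1 4 2 0 5 6 3]
After op 4 (in_shuffle): [0 1 5 4 6 2 3]
Card 5 is at position 2.

Answer: 2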